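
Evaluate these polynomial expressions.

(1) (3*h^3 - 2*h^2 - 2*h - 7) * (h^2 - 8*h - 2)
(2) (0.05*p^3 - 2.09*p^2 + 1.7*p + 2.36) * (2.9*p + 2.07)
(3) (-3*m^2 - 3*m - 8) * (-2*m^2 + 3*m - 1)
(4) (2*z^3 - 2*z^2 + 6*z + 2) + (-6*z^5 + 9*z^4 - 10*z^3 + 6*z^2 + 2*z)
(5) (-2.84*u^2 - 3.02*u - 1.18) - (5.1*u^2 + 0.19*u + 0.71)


(1) = 3*h^5 - 26*h^4 + 8*h^3 + 13*h^2 + 60*h + 14
(2) = 0.145*p^4 - 5.9575*p^3 + 0.6037*p^2 + 10.363*p + 4.8852
(3) = 6*m^4 - 3*m^3 + 10*m^2 - 21*m + 8
(4) = -6*z^5 + 9*z^4 - 8*z^3 + 4*z^2 + 8*z + 2
(5) = -7.94*u^2 - 3.21*u - 1.89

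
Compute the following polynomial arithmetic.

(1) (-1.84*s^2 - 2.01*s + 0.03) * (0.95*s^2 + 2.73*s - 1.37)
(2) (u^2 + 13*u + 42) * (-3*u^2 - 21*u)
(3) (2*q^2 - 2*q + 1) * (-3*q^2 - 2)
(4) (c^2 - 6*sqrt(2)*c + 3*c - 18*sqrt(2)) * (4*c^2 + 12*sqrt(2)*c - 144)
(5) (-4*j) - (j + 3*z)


(1) = -1.748*s^4 - 6.9327*s^3 - 2.938*s^2 + 2.8356*s - 0.0411
(2) = -3*u^4 - 60*u^3 - 399*u^2 - 882*u
(3) = -6*q^4 + 6*q^3 - 7*q^2 + 4*q - 2
(4) = 4*c^4 - 12*sqrt(2)*c^3 + 12*c^3 - 288*c^2 - 36*sqrt(2)*c^2 - 864*c + 864*sqrt(2)*c + 2592*sqrt(2)
(5) = -5*j - 3*z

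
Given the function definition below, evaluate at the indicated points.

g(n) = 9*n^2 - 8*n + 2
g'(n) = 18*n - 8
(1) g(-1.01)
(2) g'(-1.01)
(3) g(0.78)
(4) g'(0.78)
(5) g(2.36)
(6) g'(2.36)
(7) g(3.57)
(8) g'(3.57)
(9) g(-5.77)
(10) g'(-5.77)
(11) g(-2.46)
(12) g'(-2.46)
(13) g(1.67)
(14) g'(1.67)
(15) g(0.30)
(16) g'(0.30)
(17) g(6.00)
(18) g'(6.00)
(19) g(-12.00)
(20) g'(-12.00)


(1) = 19.26
(2) = -26.18
(3) = 1.24
(4) = 6.04
(5) = 33.25
(6) = 34.48
(7) = 88.14
(8) = 56.26
(9) = 347.80
(10) = -111.86
(11) = 76.14
(12) = -52.28
(13) = 13.74
(14) = 22.06
(15) = 0.41
(16) = -2.60
(17) = 278.00
(18) = 100.00
(19) = 1394.00
(20) = -224.00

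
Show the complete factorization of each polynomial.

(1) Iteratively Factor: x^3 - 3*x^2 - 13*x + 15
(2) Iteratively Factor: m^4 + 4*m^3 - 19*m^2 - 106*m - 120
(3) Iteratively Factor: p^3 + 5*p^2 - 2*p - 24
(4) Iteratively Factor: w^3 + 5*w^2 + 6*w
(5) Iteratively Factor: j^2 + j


(1) = (x - 1)*(x^2 - 2*x - 15) = (x - 5)*(x - 1)*(x + 3)
(2) = (m - 5)*(m^3 + 9*m^2 + 26*m + 24) = (m - 5)*(m + 2)*(m^2 + 7*m + 12) = (m - 5)*(m + 2)*(m + 3)*(m + 4)
(3) = (p + 4)*(p^2 + p - 6) = (p + 3)*(p + 4)*(p - 2)
(4) = (w + 2)*(w^2 + 3*w) = w*(w + 2)*(w + 3)
(5) = (j)*(j + 1)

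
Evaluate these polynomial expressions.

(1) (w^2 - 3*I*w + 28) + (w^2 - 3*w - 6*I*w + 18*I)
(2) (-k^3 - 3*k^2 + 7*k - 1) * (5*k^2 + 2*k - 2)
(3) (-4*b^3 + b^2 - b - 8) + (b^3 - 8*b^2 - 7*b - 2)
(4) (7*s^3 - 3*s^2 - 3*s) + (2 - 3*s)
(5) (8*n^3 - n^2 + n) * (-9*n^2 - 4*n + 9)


(1) = 2*w^2 - 3*w - 9*I*w + 28 + 18*I
(2) = -5*k^5 - 17*k^4 + 31*k^3 + 15*k^2 - 16*k + 2
(3) = -3*b^3 - 7*b^2 - 8*b - 10
(4) = 7*s^3 - 3*s^2 - 6*s + 2
(5) = -72*n^5 - 23*n^4 + 67*n^3 - 13*n^2 + 9*n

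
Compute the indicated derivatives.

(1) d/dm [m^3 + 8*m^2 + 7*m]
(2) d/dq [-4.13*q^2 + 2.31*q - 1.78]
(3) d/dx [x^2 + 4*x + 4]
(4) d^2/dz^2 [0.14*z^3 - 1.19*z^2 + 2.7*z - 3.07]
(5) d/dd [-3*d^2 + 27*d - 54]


(1) = 3*m^2 + 16*m + 7
(2) = 2.31 - 8.26*q
(3) = 2*x + 4
(4) = 0.84*z - 2.38
(5) = 27 - 6*d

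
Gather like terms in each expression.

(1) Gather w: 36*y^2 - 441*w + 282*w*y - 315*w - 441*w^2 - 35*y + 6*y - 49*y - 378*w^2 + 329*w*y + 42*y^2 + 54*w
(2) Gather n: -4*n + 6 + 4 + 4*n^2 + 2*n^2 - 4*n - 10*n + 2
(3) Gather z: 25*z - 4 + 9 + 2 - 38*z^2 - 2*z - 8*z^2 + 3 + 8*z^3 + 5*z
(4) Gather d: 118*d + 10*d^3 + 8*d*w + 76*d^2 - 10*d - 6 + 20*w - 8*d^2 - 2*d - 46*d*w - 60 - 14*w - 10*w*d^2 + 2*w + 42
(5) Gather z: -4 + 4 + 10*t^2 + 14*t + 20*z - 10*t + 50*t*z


(1) = -819*w^2 + w*(611*y - 702) + 78*y^2 - 78*y
(2) = 6*n^2 - 18*n + 12
(3) = 8*z^3 - 46*z^2 + 28*z + 10
(4) = 10*d^3 + d^2*(68 - 10*w) + d*(106 - 38*w) + 8*w - 24
(5) = 10*t^2 + 4*t + z*(50*t + 20)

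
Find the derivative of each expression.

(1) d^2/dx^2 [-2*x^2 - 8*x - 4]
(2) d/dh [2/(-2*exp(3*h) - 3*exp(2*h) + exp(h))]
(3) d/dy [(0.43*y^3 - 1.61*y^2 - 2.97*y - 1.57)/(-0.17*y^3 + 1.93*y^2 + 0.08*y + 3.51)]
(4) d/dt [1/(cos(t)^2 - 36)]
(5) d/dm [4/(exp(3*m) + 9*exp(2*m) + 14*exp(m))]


(1) = -4
(2) = 2*(6*exp(2*h) + 6*exp(h) - 1)*exp(-h)/(2*exp(2*h) + 3*exp(h) - 1)^2
(3) = (0.5562*y^4 - 0.941*y^3 + 9.3305*y^2 - 5.242*y - 10.2991)/(0.0289*y^6 - 0.6562*y^5 + 3.6977*y^4 - 0.8846*y^3 + 13.555*y^2 + 0.5616*y + 12.3201)
(4) = 2*sin(t)*cos(t)/(cos(t)^2 - 36)^2
(5) = 4*(-3*exp(2*m) - 18*exp(m) - 14)*exp(-m)/(exp(2*m) + 9*exp(m) + 14)^2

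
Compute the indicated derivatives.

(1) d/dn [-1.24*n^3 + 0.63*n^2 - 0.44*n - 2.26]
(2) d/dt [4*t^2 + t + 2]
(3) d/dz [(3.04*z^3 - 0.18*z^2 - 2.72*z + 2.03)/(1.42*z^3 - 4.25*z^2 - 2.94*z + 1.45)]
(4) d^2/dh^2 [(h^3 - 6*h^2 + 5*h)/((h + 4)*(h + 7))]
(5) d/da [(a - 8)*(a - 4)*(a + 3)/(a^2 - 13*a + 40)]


(1) = -3.72*n^2 + 1.26*n - 0.44
(2) = 8*t + 1
(3) = (-12.6644*z^4 - 10.1504*z^3 - 6.4546*z^2 + 16.733*z + 2.0242)/(2.0164*z^6 - 12.07*z^5 + 9.7129*z^4 + 29.108*z^3 - 3.6814*z^2 - 8.526*z + 2.1025)
(4) = 8*(41*h^3 + 357*h^2 + 483*h - 1561)/(h^6 + 33*h^5 + 447*h^4 + 3179*h^3 + 12516*h^2 + 25872*h + 21952)
(5) = (a^2 - 10*a + 17)/(a^2 - 10*a + 25)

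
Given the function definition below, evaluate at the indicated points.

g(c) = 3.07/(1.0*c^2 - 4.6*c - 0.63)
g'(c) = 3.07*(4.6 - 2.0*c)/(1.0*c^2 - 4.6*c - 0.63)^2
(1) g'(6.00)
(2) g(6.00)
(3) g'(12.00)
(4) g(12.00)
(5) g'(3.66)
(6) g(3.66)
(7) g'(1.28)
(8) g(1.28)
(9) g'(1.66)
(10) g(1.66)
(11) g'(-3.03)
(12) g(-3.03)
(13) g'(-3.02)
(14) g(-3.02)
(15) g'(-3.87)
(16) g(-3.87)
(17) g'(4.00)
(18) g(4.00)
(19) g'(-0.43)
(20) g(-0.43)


(1) = -0.38
(2) = 0.40
(3) = -0.01
(4) = 0.03
(5) = -0.50
(6) = -0.75
(7) = 0.26
(8) = -0.63
(9) = 0.13
(10) = -0.56
(11) = 0.06
(12) = 0.14
(13) = 0.07
(14) = 0.14
(15) = 0.04
(16) = 0.10
(17) = -1.14
(18) = -1.01
(19) = 7.13
(20) = 2.00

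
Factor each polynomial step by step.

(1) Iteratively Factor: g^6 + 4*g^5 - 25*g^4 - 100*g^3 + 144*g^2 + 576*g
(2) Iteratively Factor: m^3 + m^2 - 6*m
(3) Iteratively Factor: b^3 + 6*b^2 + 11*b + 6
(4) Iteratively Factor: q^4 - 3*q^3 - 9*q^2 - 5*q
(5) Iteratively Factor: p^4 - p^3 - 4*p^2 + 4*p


(1) = (g)*(g^5 + 4*g^4 - 25*g^3 - 100*g^2 + 144*g + 576) = g*(g + 3)*(g^4 + g^3 - 28*g^2 - 16*g + 192) = g*(g + 3)*(g + 4)*(g^3 - 3*g^2 - 16*g + 48) = g*(g - 3)*(g + 3)*(g + 4)*(g^2 - 16) = g*(g - 3)*(g + 3)*(g + 4)^2*(g - 4)
(2) = (m + 3)*(m^2 - 2*m) = m*(m + 3)*(m - 2)
(3) = (b + 2)*(b^2 + 4*b + 3) = (b + 1)*(b + 2)*(b + 3)
(4) = (q + 1)*(q^3 - 4*q^2 - 5*q) = (q - 5)*(q + 1)*(q^2 + q) = q*(q - 5)*(q + 1)*(q + 1)
(5) = (p)*(p^3 - p^2 - 4*p + 4) = p*(p - 1)*(p^2 - 4) = p*(p - 2)*(p - 1)*(p + 2)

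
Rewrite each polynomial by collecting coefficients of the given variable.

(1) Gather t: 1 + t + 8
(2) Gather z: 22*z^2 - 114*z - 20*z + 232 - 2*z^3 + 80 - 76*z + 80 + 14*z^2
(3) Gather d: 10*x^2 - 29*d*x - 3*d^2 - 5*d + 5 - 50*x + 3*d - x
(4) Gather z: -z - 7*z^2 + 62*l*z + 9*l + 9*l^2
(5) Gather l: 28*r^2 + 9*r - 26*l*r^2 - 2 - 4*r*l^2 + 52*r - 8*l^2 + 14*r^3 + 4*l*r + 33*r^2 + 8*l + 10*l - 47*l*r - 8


(1) = t + 9
(2) = -2*z^3 + 36*z^2 - 210*z + 392
(3) = -3*d^2 + d*(-29*x - 2) + 10*x^2 - 51*x + 5
(4) = 9*l^2 + 9*l - 7*z^2 + z*(62*l - 1)
(5) = l^2*(-4*r - 8) + l*(-26*r^2 - 43*r + 18) + 14*r^3 + 61*r^2 + 61*r - 10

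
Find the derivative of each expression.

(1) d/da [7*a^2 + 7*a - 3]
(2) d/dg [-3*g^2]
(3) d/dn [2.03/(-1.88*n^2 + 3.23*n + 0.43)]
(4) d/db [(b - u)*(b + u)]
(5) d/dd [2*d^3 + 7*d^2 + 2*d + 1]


(1) = 14*a + 7
(2) = -6*g
(3) = (7.6328*n - 6.5569)/(-1.88*n^2 + 3.23*n + 0.43)^2
(4) = 2*b
(5) = 6*d^2 + 14*d + 2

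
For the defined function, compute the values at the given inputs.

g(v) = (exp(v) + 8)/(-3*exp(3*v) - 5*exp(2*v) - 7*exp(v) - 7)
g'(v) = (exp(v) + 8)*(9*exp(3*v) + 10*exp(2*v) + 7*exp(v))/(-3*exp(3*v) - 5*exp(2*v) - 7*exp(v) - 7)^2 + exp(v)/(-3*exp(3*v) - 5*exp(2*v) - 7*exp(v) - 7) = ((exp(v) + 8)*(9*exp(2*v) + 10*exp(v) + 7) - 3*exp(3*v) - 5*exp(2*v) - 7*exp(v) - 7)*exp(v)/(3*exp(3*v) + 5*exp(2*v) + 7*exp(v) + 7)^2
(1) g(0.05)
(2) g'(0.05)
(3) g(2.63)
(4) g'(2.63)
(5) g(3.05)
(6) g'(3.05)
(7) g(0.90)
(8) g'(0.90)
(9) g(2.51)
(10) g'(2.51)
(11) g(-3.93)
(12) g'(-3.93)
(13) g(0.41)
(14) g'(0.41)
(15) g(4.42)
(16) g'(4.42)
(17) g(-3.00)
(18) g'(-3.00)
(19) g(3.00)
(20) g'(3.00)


(1) = -0.39
(2) = 0.43
(3) = -0.00
(4) = 0.01
(5) = -0.00
(6) = 0.00
(7) = -0.11
(8) = 0.20
(9) = -0.00
(10) = 0.01
(11) = -1.12
(12) = 0.02
(13) = -0.24
(14) = 0.36
(15) = -0.00
(16) = 0.00
(17) = -1.09
(18) = 0.05
(19) = -0.00
(20) = 0.00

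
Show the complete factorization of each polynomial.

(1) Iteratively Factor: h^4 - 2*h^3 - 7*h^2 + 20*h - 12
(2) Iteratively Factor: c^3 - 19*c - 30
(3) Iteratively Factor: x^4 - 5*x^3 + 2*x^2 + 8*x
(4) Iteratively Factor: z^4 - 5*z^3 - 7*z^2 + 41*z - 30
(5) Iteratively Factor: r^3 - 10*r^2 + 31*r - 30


(1) = (h - 2)*(h^3 - 7*h + 6) = (h - 2)*(h + 3)*(h^2 - 3*h + 2) = (h - 2)*(h - 1)*(h + 3)*(h - 2)
(2) = (c - 5)*(c^2 + 5*c + 6) = (c - 5)*(c + 2)*(c + 3)
(3) = (x - 4)*(x^3 - x^2 - 2*x) = x*(x - 4)*(x^2 - x - 2) = x*(x - 4)*(x - 2)*(x + 1)
(4) = (z - 2)*(z^3 - 3*z^2 - 13*z + 15) = (z - 5)*(z - 2)*(z^2 + 2*z - 3) = (z - 5)*(z - 2)*(z + 3)*(z - 1)
(5) = (r - 5)*(r^2 - 5*r + 6) = (r - 5)*(r - 3)*(r - 2)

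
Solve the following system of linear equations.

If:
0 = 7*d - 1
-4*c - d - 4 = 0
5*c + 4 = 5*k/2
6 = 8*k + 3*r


Then:
c = -29/28
d = 1/7
k = -33/70
r = 114/35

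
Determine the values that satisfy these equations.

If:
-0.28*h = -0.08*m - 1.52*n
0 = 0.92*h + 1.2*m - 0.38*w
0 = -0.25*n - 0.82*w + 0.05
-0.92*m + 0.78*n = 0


Then:
h = 0.02
m = 0.00
n = 0.00
w = 0.06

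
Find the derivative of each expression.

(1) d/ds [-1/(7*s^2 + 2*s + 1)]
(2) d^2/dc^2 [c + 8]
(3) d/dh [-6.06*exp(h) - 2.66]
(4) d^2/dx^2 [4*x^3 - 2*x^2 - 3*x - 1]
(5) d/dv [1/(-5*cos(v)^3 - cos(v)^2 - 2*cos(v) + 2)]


(1) = 2*(7*s + 1)/(7*s^2 + 2*s + 1)^2
(2) = 0
(3) = -6.06*exp(h)
(4) = 24*x - 4
(5) = (15*sin(v)^2 - 2*cos(v) - 17)*sin(v)/(5*cos(v)^3 + cos(v)^2 + 2*cos(v) - 2)^2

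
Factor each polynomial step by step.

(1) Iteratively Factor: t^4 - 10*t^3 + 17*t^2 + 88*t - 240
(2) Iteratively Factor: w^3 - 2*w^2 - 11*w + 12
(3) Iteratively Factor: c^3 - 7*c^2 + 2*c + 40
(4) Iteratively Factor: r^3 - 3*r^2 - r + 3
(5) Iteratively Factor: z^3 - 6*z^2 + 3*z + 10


(1) = (t - 4)*(t^3 - 6*t^2 - 7*t + 60) = (t - 5)*(t - 4)*(t^2 - t - 12) = (t - 5)*(t - 4)*(t + 3)*(t - 4)
(2) = (w - 4)*(w^2 + 2*w - 3) = (w - 4)*(w + 3)*(w - 1)
(3) = (c - 4)*(c^2 - 3*c - 10) = (c - 5)*(c - 4)*(c + 2)
(4) = (r - 3)*(r^2 - 1) = (r - 3)*(r + 1)*(r - 1)
(5) = (z + 1)*(z^2 - 7*z + 10) = (z - 2)*(z + 1)*(z - 5)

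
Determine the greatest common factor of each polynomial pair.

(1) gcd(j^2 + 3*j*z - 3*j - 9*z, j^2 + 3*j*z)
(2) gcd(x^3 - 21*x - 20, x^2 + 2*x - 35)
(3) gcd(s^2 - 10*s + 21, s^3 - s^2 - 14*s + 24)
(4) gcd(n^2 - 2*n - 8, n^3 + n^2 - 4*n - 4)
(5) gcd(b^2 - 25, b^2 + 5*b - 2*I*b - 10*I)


(1) = j + 3*z
(2) = x - 5
(3) = gcd((s - 7)*(s - 3), (s - 3)*(s - 2)*(s + 4)) = s - 3
(4) = n + 2
(5) = b + 5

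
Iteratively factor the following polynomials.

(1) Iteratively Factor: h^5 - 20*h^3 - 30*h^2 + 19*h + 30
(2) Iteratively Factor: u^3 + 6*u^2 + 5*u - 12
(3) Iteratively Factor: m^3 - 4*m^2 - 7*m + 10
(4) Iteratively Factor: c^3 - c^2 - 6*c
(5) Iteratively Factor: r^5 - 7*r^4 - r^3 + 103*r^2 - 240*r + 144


(1) = (h + 2)*(h^4 - 2*h^3 - 16*h^2 + 2*h + 15) = (h - 1)*(h + 2)*(h^3 - h^2 - 17*h - 15) = (h - 1)*(h + 1)*(h + 2)*(h^2 - 2*h - 15) = (h - 5)*(h - 1)*(h + 1)*(h + 2)*(h + 3)
(2) = (u + 3)*(u^2 + 3*u - 4) = (u + 3)*(u + 4)*(u - 1)
(3) = (m + 2)*(m^2 - 6*m + 5) = (m - 1)*(m + 2)*(m - 5)
(4) = (c)*(c^2 - c - 6) = c*(c - 3)*(c + 2)
(5) = (r - 3)*(r^4 - 4*r^3 - 13*r^2 + 64*r - 48) = (r - 4)*(r - 3)*(r^3 - 13*r + 12) = (r - 4)*(r - 3)*(r + 4)*(r^2 - 4*r + 3) = (r - 4)*(r - 3)*(r - 1)*(r + 4)*(r - 3)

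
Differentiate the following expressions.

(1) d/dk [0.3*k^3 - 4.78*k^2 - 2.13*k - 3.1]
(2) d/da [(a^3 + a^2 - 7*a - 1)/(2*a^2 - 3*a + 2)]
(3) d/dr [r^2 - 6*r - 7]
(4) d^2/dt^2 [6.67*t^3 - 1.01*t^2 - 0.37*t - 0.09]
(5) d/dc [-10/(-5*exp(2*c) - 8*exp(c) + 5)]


(1) = 0.9*k^2 - 9.56*k - 2.13
(2) = (2*a^4 - 6*a^3 + 17*a^2 + 8*a - 17)/(4*a^4 - 12*a^3 + 17*a^2 - 12*a + 4)
(3) = 2*r - 6
(4) = 40.02*t - 2.02
(5) = (-100*exp(c) - 80)*exp(c)/(5*exp(2*c) + 8*exp(c) - 5)^2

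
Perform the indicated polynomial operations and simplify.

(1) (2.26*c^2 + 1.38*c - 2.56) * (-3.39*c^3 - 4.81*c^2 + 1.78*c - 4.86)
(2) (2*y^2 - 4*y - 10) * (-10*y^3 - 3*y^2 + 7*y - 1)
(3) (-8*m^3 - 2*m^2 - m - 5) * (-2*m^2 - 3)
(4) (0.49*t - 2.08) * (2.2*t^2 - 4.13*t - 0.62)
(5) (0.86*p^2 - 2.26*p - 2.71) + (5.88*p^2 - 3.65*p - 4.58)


(1) = -7.6614*c^5 - 15.5488*c^4 + 6.0634*c^3 + 3.7864*c^2 - 11.2636*c + 12.4416
(2) = -20*y^5 + 34*y^4 + 126*y^3 - 66*y + 10
(3) = 16*m^5 + 4*m^4 + 26*m^3 + 16*m^2 + 3*m + 15
(4) = 1.078*t^3 - 6.5997*t^2 + 8.2866*t + 1.2896
(5) = 6.74*p^2 - 5.91*p - 7.29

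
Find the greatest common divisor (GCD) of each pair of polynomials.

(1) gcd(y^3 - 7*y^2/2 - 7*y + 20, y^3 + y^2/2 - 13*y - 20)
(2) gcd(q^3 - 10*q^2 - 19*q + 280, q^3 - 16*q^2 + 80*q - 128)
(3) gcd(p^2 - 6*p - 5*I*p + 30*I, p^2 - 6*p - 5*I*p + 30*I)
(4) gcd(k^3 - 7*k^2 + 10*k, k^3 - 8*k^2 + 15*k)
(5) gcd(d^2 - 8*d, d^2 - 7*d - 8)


(1) = gcd((y - 4)*(y - 2)*(y + 5/2), (y - 4)*(y + 2)*(y + 5/2)) = y^2 - 3*y/2 - 10
(2) = gcd((q - 8)*(q - 7)*(q + 5), (q - 8)*(q - 4)^2) = q - 8
(3) = gcd((p - 6)*(p - 5*I), (p - 6)*(p - 5*I)) = p^2 + p*(-6 - 5*I) + 30*I
(4) = gcd(k*(k - 5)*(k - 2), k*(k - 5)*(k - 3)) = k^2 - 5*k
(5) = d - 8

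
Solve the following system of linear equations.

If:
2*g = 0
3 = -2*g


Then:
No Solution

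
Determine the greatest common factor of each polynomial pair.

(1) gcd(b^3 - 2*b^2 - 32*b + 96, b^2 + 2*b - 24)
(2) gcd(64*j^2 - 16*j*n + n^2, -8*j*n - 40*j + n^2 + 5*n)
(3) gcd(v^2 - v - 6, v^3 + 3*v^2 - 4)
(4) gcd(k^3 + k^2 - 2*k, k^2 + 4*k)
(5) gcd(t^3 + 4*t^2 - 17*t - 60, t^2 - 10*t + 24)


(1) = b^2 + 2*b - 24
(2) = 8*j - n
(3) = gcd((v - 3)*(v + 2), (v - 1)*(v + 2)^2) = v + 2
(4) = gcd(k*(k - 1)*(k + 2), k*(k + 4)) = k
(5) = gcd((t - 4)*(t + 3)*(t + 5), (t - 6)*(t - 4)) = t - 4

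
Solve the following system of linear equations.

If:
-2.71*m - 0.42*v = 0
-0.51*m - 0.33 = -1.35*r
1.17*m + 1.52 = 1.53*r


Then:
m = -1.94
r = -0.49
v = 12.49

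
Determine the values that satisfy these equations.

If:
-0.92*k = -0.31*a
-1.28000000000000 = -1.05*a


Then:
a = 1.22
k = 0.41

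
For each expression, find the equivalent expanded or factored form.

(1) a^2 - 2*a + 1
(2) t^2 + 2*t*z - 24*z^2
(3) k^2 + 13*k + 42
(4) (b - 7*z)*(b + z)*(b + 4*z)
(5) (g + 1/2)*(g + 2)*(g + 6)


(1) = (a - 1)^2
(2) = (t - 4*z)*(t + 6*z)
(3) = (k + 6)*(k + 7)
(4) = b^3 - 2*b^2*z - 31*b*z^2 - 28*z^3
(5) = g^3 + 17*g^2/2 + 16*g + 6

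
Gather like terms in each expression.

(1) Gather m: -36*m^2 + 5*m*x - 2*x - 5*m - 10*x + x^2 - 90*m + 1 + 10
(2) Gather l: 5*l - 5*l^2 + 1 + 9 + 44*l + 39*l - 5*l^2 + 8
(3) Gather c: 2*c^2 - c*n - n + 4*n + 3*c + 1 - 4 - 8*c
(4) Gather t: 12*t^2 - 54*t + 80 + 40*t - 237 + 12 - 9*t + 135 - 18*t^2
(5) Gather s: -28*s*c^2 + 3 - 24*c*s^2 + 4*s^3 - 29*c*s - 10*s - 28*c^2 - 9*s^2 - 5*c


(1) = -36*m^2 + m*(5*x - 95) + x^2 - 12*x + 11
(2) = -10*l^2 + 88*l + 18
(3) = 2*c^2 + c*(-n - 5) + 3*n - 3
(4) = -6*t^2 - 23*t - 10
(5) = -28*c^2 - 5*c + 4*s^3 + s^2*(-24*c - 9) + s*(-28*c^2 - 29*c - 10) + 3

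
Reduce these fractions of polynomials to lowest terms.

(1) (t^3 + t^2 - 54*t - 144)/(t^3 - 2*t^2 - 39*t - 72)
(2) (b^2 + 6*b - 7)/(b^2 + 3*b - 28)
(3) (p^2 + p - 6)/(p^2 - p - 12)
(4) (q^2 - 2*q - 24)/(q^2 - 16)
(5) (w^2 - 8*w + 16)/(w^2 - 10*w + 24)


(1) = (t + 6)/(t + 3)
(2) = (b - 1)/(b - 4)
(3) = (p - 2)/(p - 4)
(4) = (q - 6)/(q - 4)
(5) = (w - 4)/(w - 6)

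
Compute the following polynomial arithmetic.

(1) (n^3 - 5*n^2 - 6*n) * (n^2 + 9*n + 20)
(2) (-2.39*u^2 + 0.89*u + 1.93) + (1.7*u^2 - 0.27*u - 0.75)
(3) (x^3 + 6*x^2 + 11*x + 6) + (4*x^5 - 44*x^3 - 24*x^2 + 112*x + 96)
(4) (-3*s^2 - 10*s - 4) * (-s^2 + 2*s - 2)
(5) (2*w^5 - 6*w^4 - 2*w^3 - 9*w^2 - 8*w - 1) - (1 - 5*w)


(1) = n^5 + 4*n^4 - 31*n^3 - 154*n^2 - 120*n
(2) = -0.69*u^2 + 0.62*u + 1.18
(3) = 4*x^5 - 43*x^3 - 18*x^2 + 123*x + 102
(4) = 3*s^4 + 4*s^3 - 10*s^2 + 12*s + 8
(5) = 2*w^5 - 6*w^4 - 2*w^3 - 9*w^2 - 3*w - 2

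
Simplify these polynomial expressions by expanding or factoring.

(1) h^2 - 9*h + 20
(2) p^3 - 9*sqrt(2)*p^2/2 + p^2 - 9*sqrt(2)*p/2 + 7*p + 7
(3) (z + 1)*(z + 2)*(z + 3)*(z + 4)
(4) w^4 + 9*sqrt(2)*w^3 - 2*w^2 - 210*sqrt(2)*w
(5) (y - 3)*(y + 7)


(1) = (h - 5)*(h - 4)
(2) = (p + 1)*(p - 7*sqrt(2)/2)*(p - sqrt(2))
(3) = z^4 + 10*z^3 + 35*z^2 + 50*z + 24
(4) = w*(w - 3*sqrt(2))*(w + 5*sqrt(2))*(w + 7*sqrt(2))
(5) = y^2 + 4*y - 21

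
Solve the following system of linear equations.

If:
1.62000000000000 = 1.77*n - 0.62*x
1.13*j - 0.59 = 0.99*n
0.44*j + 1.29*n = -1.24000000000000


Then:
j = -0.25
n = -0.88
x = -5.12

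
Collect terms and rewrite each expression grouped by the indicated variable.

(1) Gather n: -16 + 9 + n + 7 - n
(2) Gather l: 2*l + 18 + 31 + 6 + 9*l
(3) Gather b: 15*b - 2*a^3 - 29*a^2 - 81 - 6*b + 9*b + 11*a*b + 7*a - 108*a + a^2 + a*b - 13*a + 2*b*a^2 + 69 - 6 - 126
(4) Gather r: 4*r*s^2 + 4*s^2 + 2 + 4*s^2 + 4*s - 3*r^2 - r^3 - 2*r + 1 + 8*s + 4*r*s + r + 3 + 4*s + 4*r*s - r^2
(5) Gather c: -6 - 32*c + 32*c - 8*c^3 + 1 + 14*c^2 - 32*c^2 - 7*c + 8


(1) = 0
(2) = 11*l + 55
(3) = -2*a^3 - 28*a^2 - 114*a + b*(2*a^2 + 12*a + 18) - 144
(4) = -r^3 - 4*r^2 + r*(4*s^2 + 8*s - 1) + 8*s^2 + 16*s + 6
(5) = -8*c^3 - 18*c^2 - 7*c + 3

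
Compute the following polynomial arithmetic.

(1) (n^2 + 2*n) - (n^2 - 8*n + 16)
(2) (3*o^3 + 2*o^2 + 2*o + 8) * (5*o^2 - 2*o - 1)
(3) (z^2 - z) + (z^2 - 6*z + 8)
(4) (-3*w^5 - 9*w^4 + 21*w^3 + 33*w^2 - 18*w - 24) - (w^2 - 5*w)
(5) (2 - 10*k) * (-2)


(1) = 10*n - 16
(2) = 15*o^5 + 4*o^4 + 3*o^3 + 34*o^2 - 18*o - 8
(3) = 2*z^2 - 7*z + 8
(4) = -3*w^5 - 9*w^4 + 21*w^3 + 32*w^2 - 13*w - 24
(5) = 20*k - 4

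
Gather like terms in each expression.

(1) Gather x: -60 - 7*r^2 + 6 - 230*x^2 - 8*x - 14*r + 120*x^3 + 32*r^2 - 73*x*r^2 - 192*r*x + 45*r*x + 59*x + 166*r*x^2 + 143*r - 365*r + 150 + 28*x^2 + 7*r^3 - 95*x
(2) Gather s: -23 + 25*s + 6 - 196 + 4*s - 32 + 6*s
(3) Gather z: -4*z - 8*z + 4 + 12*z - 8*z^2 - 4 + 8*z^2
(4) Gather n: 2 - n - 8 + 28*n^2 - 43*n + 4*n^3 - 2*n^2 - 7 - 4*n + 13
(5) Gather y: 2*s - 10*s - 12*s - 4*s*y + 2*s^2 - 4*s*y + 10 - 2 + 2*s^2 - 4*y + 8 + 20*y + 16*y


(1) = 7*r^3 + 25*r^2 - 236*r + 120*x^3 + x^2*(166*r - 202) + x*(-73*r^2 - 147*r - 44) + 96
(2) = 35*s - 245
(3) = 0
(4) = 4*n^3 + 26*n^2 - 48*n
(5) = 4*s^2 - 20*s + y*(32 - 8*s) + 16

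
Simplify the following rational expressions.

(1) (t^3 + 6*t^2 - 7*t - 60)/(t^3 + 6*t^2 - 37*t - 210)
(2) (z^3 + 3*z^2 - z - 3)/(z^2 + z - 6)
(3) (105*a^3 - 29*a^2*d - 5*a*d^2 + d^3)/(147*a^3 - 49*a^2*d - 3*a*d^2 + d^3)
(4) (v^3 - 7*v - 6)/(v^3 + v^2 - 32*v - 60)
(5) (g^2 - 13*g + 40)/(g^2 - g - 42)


(1) = (t^2 + t - 12)/(t^2 + t - 42)
(2) = (z^2 - 1)/(z - 2)
(3) = (5*a + d)/(7*a + d)
(4) = (v^2 - 2*v - 3)/(v^2 - v - 30)
(5) = (g^2 - 13*g + 40)/(g^2 - g - 42)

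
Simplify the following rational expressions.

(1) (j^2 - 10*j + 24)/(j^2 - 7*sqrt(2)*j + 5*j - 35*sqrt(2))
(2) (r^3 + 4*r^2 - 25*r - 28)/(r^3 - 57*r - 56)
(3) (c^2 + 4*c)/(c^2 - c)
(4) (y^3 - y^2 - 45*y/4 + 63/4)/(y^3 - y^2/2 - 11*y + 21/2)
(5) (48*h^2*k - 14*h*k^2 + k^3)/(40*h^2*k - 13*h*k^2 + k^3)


(1) = (j^2 - 10*j + 24)/(j^2 + j*(5 - 7*sqrt(2)) - 35*sqrt(2))
(2) = (r - 4)/(r - 8)
(3) = (c + 4)/(c - 1)
(4) = (2*y - 3)/(2*y - 2)
(5) = (6*h - k)/(5*h - k)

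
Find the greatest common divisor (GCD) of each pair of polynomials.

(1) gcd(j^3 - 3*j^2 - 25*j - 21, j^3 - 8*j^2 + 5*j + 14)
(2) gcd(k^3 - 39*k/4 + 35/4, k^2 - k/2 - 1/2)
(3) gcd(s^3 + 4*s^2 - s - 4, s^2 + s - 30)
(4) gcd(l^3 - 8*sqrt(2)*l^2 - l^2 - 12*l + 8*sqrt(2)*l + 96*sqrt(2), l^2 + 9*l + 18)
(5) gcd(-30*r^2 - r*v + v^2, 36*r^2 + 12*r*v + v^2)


(1) = gcd((j - 7)*(j + 1)*(j + 3), (j - 7)*(j - 2)*(j + 1)) = j^2 - 6*j - 7
(2) = gcd((k - 5/2)*(k - 1)*(k + 7/2), (k - 1)*(k + 1/2)) = k - 1
(3) = 1
(4) = l + 3
(5) = 1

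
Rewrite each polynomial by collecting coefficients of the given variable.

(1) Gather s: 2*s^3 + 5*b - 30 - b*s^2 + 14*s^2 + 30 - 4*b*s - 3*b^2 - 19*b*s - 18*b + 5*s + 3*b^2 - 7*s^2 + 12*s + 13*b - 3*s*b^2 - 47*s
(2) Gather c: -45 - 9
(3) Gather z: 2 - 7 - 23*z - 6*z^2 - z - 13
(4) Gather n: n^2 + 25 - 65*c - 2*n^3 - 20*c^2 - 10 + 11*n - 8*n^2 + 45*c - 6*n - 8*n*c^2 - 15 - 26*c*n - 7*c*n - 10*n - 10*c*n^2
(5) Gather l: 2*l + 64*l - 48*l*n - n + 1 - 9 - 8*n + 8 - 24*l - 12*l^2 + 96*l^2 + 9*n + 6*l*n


(1) = 2*s^3 + s^2*(7 - b) + s*(-3*b^2 - 23*b - 30)
(2) = -54
(3) = -6*z^2 - 24*z - 18
(4) = -20*c^2 - 20*c - 2*n^3 + n^2*(-10*c - 7) + n*(-8*c^2 - 33*c - 5)
(5) = 84*l^2 + l*(42 - 42*n)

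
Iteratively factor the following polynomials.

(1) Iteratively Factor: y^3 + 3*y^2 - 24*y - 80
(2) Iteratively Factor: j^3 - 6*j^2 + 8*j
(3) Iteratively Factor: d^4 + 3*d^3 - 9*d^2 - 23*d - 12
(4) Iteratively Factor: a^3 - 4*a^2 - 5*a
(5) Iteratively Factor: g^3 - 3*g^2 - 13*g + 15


(1) = (y - 5)*(y^2 + 8*y + 16) = (y - 5)*(y + 4)*(y + 4)
(2) = (j - 4)*(j^2 - 2*j) = (j - 4)*(j - 2)*(j)
(3) = (d + 1)*(d^3 + 2*d^2 - 11*d - 12) = (d - 3)*(d + 1)*(d^2 + 5*d + 4) = (d - 3)*(d + 1)^2*(d + 4)
(4) = (a - 5)*(a^2 + a) = (a - 5)*(a + 1)*(a)
(5) = (g - 1)*(g^2 - 2*g - 15) = (g - 1)*(g + 3)*(g - 5)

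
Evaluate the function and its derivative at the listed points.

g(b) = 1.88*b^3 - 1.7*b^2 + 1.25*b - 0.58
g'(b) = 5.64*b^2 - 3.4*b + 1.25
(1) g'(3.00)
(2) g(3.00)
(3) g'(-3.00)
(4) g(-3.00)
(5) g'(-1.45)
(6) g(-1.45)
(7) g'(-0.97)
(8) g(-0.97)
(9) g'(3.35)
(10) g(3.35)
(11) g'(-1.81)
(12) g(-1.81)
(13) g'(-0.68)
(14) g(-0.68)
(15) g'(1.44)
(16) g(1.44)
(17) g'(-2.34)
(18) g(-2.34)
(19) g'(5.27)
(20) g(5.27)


(1) = 41.81
(2) = 38.63
(3) = 62.21
(4) = -70.39
(5) = 18.04
(6) = -11.70
(7) = 9.85
(8) = -5.11
(9) = 53.15
(10) = 55.21
(11) = 25.88
(12) = -19.56
(13) = 6.17
(14) = -2.81
(15) = 8.05
(16) = 3.31
(17) = 40.09
(18) = -36.90
(19) = 139.97
(20) = 233.96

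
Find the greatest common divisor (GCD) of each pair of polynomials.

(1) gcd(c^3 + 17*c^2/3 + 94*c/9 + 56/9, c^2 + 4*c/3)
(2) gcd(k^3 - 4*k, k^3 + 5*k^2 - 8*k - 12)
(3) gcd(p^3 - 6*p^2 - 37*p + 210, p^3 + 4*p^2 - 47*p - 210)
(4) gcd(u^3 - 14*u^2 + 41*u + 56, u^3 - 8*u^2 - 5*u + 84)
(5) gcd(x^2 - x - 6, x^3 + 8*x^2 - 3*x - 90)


(1) = c + 4/3
(2) = gcd(k*(k - 2)*(k + 2), (k - 2)*(k + 1)*(k + 6)) = k - 2
(3) = gcd((p - 7)*(p - 5)*(p + 6), (p - 7)*(p + 5)*(p + 6)) = p^2 - p - 42
(4) = gcd((u - 8)*(u - 7)*(u + 1), (u - 7)*(u - 4)*(u + 3)) = u - 7
(5) = x - 3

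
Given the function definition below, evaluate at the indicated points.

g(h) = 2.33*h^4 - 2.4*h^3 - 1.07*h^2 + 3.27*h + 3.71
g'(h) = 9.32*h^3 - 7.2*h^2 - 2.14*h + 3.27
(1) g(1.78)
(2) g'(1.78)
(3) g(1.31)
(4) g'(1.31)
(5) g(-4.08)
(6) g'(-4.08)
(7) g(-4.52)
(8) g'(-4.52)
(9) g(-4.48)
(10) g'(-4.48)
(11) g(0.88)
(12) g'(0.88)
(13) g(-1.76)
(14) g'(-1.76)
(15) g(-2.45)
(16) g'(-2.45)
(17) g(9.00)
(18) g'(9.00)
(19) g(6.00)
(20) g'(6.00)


(1) = 16.00
(2) = 29.21
(3) = 7.62
(4) = 9.06
(5) = 781.21
(6) = -740.84
(7) = 1161.24
(8) = -994.82
(9) = 1121.95
(10) = -969.66
(11) = 5.52
(12) = 2.16
(13) = 30.08
(14) = -66.08
(15) = 108.52
(16) = -171.77
(17) = 13484.00
(18) = 6195.09
(19) = 2486.09
(20) = 1744.35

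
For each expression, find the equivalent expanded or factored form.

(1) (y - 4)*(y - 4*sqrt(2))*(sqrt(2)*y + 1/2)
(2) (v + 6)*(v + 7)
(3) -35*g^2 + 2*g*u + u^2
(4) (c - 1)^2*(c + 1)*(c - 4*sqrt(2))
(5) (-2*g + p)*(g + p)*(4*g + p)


(1) = sqrt(2)*y^3 - 15*y^2/2 - 4*sqrt(2)*y^2 - 2*sqrt(2)*y + 30*y + 8*sqrt(2)
(2) = v^2 + 13*v + 42
(3) = (-5*g + u)*(7*g + u)
(4) = c^4 - 4*sqrt(2)*c^3 - c^3 - c^2 + 4*sqrt(2)*c^2 + c + 4*sqrt(2)*c - 4*sqrt(2)
(5) = -8*g^3 - 6*g^2*p + 3*g*p^2 + p^3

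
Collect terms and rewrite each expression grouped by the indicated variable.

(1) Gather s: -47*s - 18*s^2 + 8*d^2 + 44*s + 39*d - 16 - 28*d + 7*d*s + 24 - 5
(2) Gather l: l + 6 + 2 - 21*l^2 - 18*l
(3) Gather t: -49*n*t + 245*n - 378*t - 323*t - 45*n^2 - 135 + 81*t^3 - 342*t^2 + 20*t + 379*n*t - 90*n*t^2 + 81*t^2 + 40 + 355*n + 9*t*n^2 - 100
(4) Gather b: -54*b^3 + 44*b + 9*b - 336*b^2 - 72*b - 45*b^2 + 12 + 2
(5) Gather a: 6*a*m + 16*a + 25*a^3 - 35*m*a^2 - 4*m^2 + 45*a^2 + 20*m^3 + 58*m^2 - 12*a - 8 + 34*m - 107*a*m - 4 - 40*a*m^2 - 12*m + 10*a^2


(1) = 8*d^2 + 11*d - 18*s^2 + s*(7*d - 3) + 3
(2) = -21*l^2 - 17*l + 8
(3) = -45*n^2 + 600*n + 81*t^3 + t^2*(-90*n - 261) + t*(9*n^2 + 330*n - 681) - 195
(4) = -54*b^3 - 381*b^2 - 19*b + 14
(5) = 25*a^3 + a^2*(55 - 35*m) + a*(-40*m^2 - 101*m + 4) + 20*m^3 + 54*m^2 + 22*m - 12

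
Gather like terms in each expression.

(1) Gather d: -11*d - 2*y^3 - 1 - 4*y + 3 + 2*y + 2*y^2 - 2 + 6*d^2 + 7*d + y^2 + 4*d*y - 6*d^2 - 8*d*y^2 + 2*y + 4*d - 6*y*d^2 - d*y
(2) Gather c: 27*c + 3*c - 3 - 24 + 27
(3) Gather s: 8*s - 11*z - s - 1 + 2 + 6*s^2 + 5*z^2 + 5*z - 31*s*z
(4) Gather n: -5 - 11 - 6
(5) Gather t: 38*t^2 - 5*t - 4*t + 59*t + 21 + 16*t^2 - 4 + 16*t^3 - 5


(1) = -6*d^2*y + d*(-8*y^2 + 3*y) - 2*y^3 + 3*y^2
(2) = 30*c
(3) = 6*s^2 + s*(7 - 31*z) + 5*z^2 - 6*z + 1
(4) = -22
(5) = 16*t^3 + 54*t^2 + 50*t + 12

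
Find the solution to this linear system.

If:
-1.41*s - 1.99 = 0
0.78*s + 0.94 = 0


Then:
No Solution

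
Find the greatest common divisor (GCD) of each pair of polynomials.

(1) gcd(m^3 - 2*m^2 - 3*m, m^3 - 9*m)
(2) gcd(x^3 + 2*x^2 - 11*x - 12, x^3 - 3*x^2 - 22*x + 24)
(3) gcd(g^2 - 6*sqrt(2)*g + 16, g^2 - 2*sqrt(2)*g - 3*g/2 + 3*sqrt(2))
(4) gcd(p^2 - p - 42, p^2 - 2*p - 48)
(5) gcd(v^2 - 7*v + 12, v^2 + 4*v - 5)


(1) = gcd(m*(m - 3)*(m + 1), m*(m - 3)*(m + 3)) = m^2 - 3*m
(2) = gcd((x - 3)*(x + 1)*(x + 4), (x - 6)*(x - 1)*(x + 4)) = x + 4
(3) = g - 2*sqrt(2)
(4) = gcd((p - 7)*(p + 6), (p - 8)*(p + 6)) = p + 6
(5) = gcd((v - 4)*(v - 3), (v - 1)*(v + 5)) = 1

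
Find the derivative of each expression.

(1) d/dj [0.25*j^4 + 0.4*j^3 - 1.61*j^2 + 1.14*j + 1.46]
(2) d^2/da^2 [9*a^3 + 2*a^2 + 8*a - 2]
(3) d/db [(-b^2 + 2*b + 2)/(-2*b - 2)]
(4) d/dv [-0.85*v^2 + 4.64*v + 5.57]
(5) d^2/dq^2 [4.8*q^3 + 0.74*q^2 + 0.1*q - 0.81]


(1) = 1.0*j^3 + 1.2*j^2 - 3.22*j + 1.14
(2) = 54*a + 4
(3) = b*(b + 2)/(2*(b^2 + 2*b + 1))
(4) = 4.64 - 1.7*v
(5) = 28.8*q + 1.48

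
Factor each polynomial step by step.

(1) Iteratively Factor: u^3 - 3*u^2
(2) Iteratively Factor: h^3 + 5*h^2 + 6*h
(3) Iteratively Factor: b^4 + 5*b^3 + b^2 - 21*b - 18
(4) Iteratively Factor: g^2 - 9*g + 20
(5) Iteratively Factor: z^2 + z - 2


(1) = (u - 3)*(u^2) = u*(u - 3)*(u)
(2) = (h)*(h^2 + 5*h + 6) = h*(h + 3)*(h + 2)
(3) = (b + 1)*(b^3 + 4*b^2 - 3*b - 18) = (b + 1)*(b + 3)*(b^2 + b - 6) = (b - 2)*(b + 1)*(b + 3)*(b + 3)
(4) = (g - 4)*(g - 5)
(5) = (z + 2)*(z - 1)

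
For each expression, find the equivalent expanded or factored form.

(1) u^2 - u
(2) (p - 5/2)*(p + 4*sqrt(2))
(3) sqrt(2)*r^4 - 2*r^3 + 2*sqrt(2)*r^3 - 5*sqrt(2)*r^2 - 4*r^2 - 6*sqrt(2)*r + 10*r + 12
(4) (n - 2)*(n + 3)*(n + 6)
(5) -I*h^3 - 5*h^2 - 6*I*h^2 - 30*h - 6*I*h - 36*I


(1) = u*(u - 1)
(2) = p^2 - 5*p/2 + 4*sqrt(2)*p - 10*sqrt(2)
(3) = (r - 2)*(r + 3)*(r - sqrt(2))*(sqrt(2)*r + sqrt(2))
(4) = n^3 + 7*n^2 - 36
(5) = (h + 6)*(h - 6*I)*(-I*h + 1)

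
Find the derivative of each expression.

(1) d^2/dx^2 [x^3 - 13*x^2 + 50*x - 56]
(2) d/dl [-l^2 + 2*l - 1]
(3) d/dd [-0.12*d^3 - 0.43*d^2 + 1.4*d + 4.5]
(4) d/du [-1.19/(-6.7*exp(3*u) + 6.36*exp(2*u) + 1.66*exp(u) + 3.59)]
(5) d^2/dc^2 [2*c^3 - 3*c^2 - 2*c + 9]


(1) = 6*x - 26
(2) = 2 - 2*l
(3) = -0.36*d^2 - 0.86*d + 1.4
(4) = (-23.919*exp(2*u) + 15.1368*exp(u) + 1.9754)*exp(u)/(-6.7*exp(3*u) + 6.36*exp(2*u) + 1.66*exp(u) + 3.59)^2
(5) = 12*c - 6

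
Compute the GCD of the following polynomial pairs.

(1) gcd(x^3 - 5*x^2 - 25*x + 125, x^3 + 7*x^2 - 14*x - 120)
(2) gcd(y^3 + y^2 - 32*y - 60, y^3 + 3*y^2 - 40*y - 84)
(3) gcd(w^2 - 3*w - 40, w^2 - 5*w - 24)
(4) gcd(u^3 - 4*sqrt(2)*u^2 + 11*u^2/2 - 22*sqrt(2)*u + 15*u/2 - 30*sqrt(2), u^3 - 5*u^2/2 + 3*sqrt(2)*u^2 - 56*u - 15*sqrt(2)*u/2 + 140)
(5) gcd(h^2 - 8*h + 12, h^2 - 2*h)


(1) = x + 5
(2) = y^2 - 4*y - 12
(3) = gcd((w - 8)*(w + 5), (w - 8)*(w + 3)) = w - 8
(4) = u - 4*sqrt(2)
(5) = gcd((h - 6)*(h - 2), h*(h - 2)) = h - 2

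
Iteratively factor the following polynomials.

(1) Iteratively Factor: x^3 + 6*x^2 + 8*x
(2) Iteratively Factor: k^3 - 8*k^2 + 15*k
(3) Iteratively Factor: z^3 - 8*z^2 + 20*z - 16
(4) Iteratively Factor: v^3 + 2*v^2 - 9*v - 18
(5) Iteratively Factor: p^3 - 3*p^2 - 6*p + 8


(1) = (x + 2)*(x^2 + 4*x) = x*(x + 2)*(x + 4)
(2) = (k)*(k^2 - 8*k + 15) = k*(k - 3)*(k - 5)
(3) = (z - 2)*(z^2 - 6*z + 8) = (z - 2)^2*(z - 4)
(4) = (v + 2)*(v^2 - 9) = (v - 3)*(v + 2)*(v + 3)
(5) = (p - 1)*(p^2 - 2*p - 8) = (p - 1)*(p + 2)*(p - 4)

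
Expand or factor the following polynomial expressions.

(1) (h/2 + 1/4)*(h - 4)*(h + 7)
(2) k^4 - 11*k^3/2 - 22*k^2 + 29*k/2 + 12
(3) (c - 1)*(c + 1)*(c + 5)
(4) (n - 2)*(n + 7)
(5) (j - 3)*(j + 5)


(1) = h^3/2 + 7*h^2/4 - 53*h/4 - 7
(2) = (k - 8)*(k - 1)*(k + 1/2)*(k + 3)
(3) = c^3 + 5*c^2 - c - 5
(4) = n^2 + 5*n - 14
(5) = j^2 + 2*j - 15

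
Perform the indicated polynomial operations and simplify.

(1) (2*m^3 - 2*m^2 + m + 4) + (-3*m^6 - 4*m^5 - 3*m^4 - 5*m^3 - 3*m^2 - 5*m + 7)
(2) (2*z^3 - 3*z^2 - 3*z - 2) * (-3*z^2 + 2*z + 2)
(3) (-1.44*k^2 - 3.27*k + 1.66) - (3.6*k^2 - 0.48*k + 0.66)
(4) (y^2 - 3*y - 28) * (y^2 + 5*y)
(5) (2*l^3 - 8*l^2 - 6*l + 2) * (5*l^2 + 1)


(1) = -3*m^6 - 4*m^5 - 3*m^4 - 3*m^3 - 5*m^2 - 4*m + 11
(2) = -6*z^5 + 13*z^4 + 7*z^3 - 6*z^2 - 10*z - 4
(3) = -5.04*k^2 - 2.79*k + 1.0
(4) = y^4 + 2*y^3 - 43*y^2 - 140*y
(5) = 10*l^5 - 40*l^4 - 28*l^3 + 2*l^2 - 6*l + 2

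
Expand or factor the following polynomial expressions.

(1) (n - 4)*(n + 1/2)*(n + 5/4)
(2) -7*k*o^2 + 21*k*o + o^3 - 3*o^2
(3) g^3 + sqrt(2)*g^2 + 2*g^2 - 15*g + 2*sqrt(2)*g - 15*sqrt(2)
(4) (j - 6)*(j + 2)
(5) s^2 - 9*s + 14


(1) = n^3 - 9*n^2/4 - 51*n/8 - 5/2
(2) = o*(-7*k + o)*(o - 3)
(3) = (g - 3)*(g + 5)*(g + sqrt(2))
(4) = j^2 - 4*j - 12
(5) = (s - 7)*(s - 2)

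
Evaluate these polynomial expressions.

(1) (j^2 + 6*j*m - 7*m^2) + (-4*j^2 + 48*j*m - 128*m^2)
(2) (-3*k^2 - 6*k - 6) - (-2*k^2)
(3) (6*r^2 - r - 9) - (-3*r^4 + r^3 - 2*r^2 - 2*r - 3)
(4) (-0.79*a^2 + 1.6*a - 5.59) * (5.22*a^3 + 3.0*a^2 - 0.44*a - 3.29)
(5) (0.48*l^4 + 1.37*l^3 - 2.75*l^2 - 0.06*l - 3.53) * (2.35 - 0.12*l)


(1) = -3*j^2 + 54*j*m - 135*m^2
(2) = -k^2 - 6*k - 6
(3) = 3*r^4 - r^3 + 8*r^2 + r - 6
(4) = -4.1238*a^5 + 5.982*a^4 - 24.0322*a^3 - 14.8749*a^2 - 2.8044*a + 18.3911
(5) = -0.0576*l^5 + 0.9636*l^4 + 3.5495*l^3 - 6.4553*l^2 + 0.2826*l - 8.2955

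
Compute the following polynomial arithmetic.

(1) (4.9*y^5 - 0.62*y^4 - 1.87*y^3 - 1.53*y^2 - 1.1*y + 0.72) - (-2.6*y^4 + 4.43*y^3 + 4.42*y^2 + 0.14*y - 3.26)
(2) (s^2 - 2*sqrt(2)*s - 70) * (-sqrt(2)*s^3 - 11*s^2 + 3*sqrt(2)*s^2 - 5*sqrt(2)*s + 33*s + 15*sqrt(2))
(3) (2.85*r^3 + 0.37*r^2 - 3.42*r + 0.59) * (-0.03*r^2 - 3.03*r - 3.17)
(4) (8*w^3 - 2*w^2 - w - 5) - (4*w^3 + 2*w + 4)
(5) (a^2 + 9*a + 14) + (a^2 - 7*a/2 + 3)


(1) = 4.9*y^5 + 1.98*y^4 - 6.3*y^3 - 5.95*y^2 - 1.24*y + 3.98
(2) = -sqrt(2)*s^5 - 7*s^4 + 3*sqrt(2)*s^4 + 21*s^3 + 87*sqrt(2)*s^3 - 261*sqrt(2)*s^2 + 790*s^2 - 2370*s + 350*sqrt(2)*s - 1050*sqrt(2)
(3) = -0.0855*r^5 - 8.6466*r^4 - 10.053*r^3 + 9.172*r^2 + 9.0537*r - 1.8703
(4) = 4*w^3 - 2*w^2 - 3*w - 9
(5) = 2*a^2 + 11*a/2 + 17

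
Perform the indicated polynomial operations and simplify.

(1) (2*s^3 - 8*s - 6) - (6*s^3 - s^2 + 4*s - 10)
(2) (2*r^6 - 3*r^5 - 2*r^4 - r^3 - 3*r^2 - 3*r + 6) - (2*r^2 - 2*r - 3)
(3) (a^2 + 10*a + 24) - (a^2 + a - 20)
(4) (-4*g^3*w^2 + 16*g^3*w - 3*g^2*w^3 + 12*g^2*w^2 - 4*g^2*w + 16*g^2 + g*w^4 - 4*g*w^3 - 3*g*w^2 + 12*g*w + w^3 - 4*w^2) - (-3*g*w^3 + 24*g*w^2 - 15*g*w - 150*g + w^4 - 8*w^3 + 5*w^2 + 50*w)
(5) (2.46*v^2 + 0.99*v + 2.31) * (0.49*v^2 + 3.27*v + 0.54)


(1) = -4*s^3 + s^2 - 12*s + 4
(2) = 2*r^6 - 3*r^5 - 2*r^4 - r^3 - 5*r^2 - r + 9
(3) = 9*a + 44
(4) = -4*g^3*w^2 + 16*g^3*w - 3*g^2*w^3 + 12*g^2*w^2 - 4*g^2*w + 16*g^2 + g*w^4 - g*w^3 - 27*g*w^2 + 27*g*w + 150*g - w^4 + 9*w^3 - 9*w^2 - 50*w
(5) = 1.2054*v^4 + 8.5293*v^3 + 5.6976*v^2 + 8.0883*v + 1.2474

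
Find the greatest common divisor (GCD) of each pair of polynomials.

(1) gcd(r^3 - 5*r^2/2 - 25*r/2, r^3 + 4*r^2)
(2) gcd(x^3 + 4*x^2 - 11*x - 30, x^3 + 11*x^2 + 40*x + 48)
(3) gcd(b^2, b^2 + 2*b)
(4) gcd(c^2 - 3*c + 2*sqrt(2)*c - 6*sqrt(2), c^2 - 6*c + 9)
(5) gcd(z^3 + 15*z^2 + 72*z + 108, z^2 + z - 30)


(1) = r
(2) = gcd((x - 3)*(x + 2)*(x + 5), (x + 3)*(x + 4)^2) = 1
(3) = gcd(b^2, b*(b + 2)) = b
(4) = c - 3
(5) = gcd((z + 3)*(z + 6)^2, (z - 5)*(z + 6)) = z + 6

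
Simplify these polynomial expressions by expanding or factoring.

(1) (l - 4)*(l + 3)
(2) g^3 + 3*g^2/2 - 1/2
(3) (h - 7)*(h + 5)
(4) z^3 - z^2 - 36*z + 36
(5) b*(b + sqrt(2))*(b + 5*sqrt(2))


(1) = l^2 - l - 12
(2) = (g - 1/2)*(g + 1)^2
(3) = h^2 - 2*h - 35
(4) = (z - 6)*(z - 1)*(z + 6)
(5) = b^3 + 6*sqrt(2)*b^2 + 10*b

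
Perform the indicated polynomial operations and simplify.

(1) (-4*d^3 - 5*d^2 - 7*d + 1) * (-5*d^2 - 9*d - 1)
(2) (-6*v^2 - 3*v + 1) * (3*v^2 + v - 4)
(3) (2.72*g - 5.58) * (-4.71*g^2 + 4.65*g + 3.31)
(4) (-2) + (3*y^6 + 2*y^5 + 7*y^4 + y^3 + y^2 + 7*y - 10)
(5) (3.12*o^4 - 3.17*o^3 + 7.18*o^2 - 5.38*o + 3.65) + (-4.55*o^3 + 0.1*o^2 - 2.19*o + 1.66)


(1) = 20*d^5 + 61*d^4 + 84*d^3 + 63*d^2 - 2*d - 1
(2) = -18*v^4 - 15*v^3 + 24*v^2 + 13*v - 4
(3) = -12.8112*g^3 + 38.9298*g^2 - 16.9438*g - 18.4698
(4) = 3*y^6 + 2*y^5 + 7*y^4 + y^3 + y^2 + 7*y - 12
(5) = 3.12*o^4 - 7.72*o^3 + 7.28*o^2 - 7.57*o + 5.31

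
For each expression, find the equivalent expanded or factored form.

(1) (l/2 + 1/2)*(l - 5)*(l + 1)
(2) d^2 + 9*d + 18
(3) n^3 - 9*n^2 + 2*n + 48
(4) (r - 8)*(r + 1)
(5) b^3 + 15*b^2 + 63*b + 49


(1) = l^3/2 - 3*l^2/2 - 9*l/2 - 5/2
(2) = (d + 3)*(d + 6)
(3) = (n - 8)*(n - 3)*(n + 2)
(4) = r^2 - 7*r - 8
(5) = (b + 1)*(b + 7)^2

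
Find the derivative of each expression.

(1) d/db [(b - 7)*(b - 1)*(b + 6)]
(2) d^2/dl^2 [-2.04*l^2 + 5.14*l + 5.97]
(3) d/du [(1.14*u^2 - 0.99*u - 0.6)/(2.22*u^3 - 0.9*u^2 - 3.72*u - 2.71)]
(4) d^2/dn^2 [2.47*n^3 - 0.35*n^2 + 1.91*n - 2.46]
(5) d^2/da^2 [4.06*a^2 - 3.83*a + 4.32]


(1) = 3*b^2 - 4*b - 41
(2) = -4.08000000000000
(3) = (-2.5308*u^4 + 4.3956*u^3 - 1.1358*u^2 - 7.2588*u + 0.4509)/(4.9284*u^6 - 3.996*u^5 - 15.7068*u^4 - 5.3364*u^3 + 18.7164*u^2 + 20.1624*u + 7.3441)
(4) = 14.82*n - 0.7
(5) = 8.12000000000000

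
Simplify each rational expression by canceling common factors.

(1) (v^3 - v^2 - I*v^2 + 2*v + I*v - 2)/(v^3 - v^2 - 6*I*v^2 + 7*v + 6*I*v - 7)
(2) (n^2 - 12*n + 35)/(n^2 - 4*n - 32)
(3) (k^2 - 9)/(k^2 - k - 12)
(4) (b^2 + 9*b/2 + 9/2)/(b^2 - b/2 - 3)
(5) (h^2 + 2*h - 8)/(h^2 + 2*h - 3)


(1) = (v - 2*I)/(v - 7*I)
(2) = (n^2 - 12*n + 35)/(n^2 - 4*n - 32)
(3) = (k - 3)/(k - 4)
(4) = (b + 3)/(b - 2)
(5) = (h^2 + 2*h - 8)/(h^2 + 2*h - 3)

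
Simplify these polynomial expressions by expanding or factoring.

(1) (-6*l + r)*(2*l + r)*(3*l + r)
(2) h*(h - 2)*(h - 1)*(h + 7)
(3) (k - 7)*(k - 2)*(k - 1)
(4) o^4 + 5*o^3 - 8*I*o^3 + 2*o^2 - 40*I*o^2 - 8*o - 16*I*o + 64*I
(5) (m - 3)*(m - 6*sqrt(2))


(1) = -36*l^3 - 24*l^2*r - l*r^2 + r^3
(2) = h^4 + 4*h^3 - 19*h^2 + 14*h
(3) = k^3 - 10*k^2 + 23*k - 14
(4) = (o - 1)*(o + 2)*(o + 4)*(o - 8*I)
(5) = m^2 - 6*sqrt(2)*m - 3*m + 18*sqrt(2)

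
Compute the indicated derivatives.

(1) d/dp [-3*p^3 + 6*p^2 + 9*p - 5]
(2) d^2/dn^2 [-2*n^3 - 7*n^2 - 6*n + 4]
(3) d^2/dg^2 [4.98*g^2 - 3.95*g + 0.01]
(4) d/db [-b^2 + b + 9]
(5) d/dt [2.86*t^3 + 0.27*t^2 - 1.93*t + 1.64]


(1) = -9*p^2 + 12*p + 9
(2) = -12*n - 14
(3) = 9.96000000000000
(4) = 1 - 2*b
(5) = 8.58*t^2 + 0.54*t - 1.93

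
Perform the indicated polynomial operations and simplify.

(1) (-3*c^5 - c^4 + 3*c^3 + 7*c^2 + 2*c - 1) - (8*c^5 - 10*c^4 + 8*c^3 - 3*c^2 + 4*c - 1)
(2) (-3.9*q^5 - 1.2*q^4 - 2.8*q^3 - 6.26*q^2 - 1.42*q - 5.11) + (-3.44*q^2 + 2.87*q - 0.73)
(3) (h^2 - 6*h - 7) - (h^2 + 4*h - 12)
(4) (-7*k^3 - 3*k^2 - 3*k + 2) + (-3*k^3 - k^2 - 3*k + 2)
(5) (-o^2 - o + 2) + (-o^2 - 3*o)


(1) = -11*c^5 + 9*c^4 - 5*c^3 + 10*c^2 - 2*c
(2) = -3.9*q^5 - 1.2*q^4 - 2.8*q^3 - 9.7*q^2 + 1.45*q - 5.84
(3) = 5 - 10*h
(4) = -10*k^3 - 4*k^2 - 6*k + 4
(5) = -2*o^2 - 4*o + 2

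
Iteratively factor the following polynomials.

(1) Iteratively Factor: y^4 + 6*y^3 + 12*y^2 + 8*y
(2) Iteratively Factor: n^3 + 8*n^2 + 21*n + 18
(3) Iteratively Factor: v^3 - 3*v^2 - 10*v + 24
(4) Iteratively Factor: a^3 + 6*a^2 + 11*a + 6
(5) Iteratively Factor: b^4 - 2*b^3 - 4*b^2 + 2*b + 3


(1) = (y + 2)*(y^3 + 4*y^2 + 4*y) = (y + 2)^2*(y^2 + 2*y) = y*(y + 2)^2*(y + 2)
(2) = (n + 2)*(n^2 + 6*n + 9) = (n + 2)*(n + 3)*(n + 3)
(3) = (v - 4)*(v^2 + v - 6) = (v - 4)*(v - 2)*(v + 3)
(4) = (a + 3)*(a^2 + 3*a + 2) = (a + 2)*(a + 3)*(a + 1)
(5) = (b + 1)*(b^3 - 3*b^2 - b + 3) = (b + 1)^2*(b^2 - 4*b + 3) = (b - 1)*(b + 1)^2*(b - 3)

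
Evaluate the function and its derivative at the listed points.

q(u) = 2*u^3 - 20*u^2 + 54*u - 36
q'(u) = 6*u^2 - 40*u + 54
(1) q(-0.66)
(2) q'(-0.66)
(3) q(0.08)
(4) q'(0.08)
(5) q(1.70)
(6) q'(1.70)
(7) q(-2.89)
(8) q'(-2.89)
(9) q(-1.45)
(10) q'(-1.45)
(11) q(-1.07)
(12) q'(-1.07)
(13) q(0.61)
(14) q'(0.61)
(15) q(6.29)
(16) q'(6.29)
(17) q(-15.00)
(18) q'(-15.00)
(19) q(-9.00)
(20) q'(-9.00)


(1) = -80.93
(2) = 83.01
(3) = -31.81
(4) = 50.84
(5) = 7.83
(6) = 3.34
(7) = -407.38
(8) = 219.71
(9) = -162.45
(10) = 124.61
(11) = -119.13
(12) = 103.67
(13) = -10.05
(14) = 31.83
(15) = 10.09
(16) = 39.78
(17) = -12096.00
(18) = 2004.00
(19) = -3600.00
(20) = 900.00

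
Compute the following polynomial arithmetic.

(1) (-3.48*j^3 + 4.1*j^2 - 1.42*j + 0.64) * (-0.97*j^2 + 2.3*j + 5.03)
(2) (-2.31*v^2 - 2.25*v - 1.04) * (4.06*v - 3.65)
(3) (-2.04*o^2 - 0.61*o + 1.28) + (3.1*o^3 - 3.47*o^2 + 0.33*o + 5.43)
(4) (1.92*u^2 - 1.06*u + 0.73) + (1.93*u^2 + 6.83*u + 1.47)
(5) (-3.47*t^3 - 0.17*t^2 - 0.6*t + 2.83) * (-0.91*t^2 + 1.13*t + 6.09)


(1) = 3.3756*j^5 - 11.981*j^4 - 6.697*j^3 + 16.7362*j^2 - 5.6706*j + 3.2192
(2) = -9.3786*v^3 - 0.7035*v^2 + 3.9901*v + 3.796
(3) = 3.1*o^3 - 5.51*o^2 - 0.28*o + 6.71
(4) = 3.85*u^2 + 5.77*u + 2.2
(5) = 3.1577*t^5 - 3.7664*t^4 - 20.7784*t^3 - 4.2886*t^2 - 0.4561*t + 17.2347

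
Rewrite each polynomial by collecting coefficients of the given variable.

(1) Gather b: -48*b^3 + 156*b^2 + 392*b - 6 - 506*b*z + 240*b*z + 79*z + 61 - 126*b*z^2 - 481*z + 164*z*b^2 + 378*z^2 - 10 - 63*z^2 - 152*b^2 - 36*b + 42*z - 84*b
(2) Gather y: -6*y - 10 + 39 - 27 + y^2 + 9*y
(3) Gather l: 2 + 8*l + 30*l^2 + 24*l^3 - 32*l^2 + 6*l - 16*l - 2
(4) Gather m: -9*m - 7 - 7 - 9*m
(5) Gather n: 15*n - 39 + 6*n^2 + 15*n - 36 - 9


(1) = -48*b^3 + b^2*(164*z + 4) + b*(-126*z^2 - 266*z + 272) + 315*z^2 - 360*z + 45
(2) = y^2 + 3*y + 2
(3) = 24*l^3 - 2*l^2 - 2*l
(4) = -18*m - 14
(5) = 6*n^2 + 30*n - 84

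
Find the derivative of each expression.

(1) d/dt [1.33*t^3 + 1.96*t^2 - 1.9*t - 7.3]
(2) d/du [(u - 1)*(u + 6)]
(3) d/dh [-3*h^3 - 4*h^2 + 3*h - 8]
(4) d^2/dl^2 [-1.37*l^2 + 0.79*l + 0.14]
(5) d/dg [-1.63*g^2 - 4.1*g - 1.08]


(1) = 3.99*t^2 + 3.92*t - 1.9
(2) = 2*u + 5
(3) = -9*h^2 - 8*h + 3
(4) = -2.74000000000000
(5) = -3.26*g - 4.1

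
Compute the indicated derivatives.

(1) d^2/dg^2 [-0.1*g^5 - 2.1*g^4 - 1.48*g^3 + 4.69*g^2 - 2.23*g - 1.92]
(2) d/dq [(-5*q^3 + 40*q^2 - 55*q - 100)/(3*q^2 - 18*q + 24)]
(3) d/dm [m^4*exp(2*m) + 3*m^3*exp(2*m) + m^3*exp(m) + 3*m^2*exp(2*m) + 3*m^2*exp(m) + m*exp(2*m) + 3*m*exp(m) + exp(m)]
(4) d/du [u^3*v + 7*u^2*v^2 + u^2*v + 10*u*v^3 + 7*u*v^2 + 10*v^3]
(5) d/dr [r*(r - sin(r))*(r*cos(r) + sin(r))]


(1) = -2.0*g^3 - 25.2*g^2 - 8.88*g + 9.38
(2) = 5*(-q^2 + 4*q - 13)/(3*(q^2 - 4*q + 4))
(3) = (2*m^4*exp(m) + 10*m^3*exp(m) + m^3 + 15*m^2*exp(m) + 6*m^2 + 8*m*exp(m) + 9*m + exp(m) + 4)*exp(m)
(4) = v*(3*u^2 + 14*u*v + 2*u + 10*v^2 + 7*v)
(5) = -r^3*sin(r) + 4*r^2*cos(r) - r^2*cos(2*r) + 2*r*sin(r) - 2*r*sin(2*r) + cos(2*r)/2 - 1/2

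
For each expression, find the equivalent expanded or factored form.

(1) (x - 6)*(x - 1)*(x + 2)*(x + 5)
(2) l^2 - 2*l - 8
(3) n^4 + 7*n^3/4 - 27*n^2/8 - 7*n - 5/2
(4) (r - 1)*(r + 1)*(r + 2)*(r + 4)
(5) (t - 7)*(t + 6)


(1) = x^4 - 33*x^2 - 28*x + 60
(2) = (l - 4)*(l + 2)
(3) = (n - 2)*(n + 1/2)*(n + 5/4)*(n + 2)
(4) = r^4 + 6*r^3 + 7*r^2 - 6*r - 8
(5) = t^2 - t - 42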